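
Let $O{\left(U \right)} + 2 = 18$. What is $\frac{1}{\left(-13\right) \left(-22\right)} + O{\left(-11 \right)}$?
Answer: $\frac{4577}{286} \approx 16.004$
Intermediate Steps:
$O{\left(U \right)} = 16$ ($O{\left(U \right)} = -2 + 18 = 16$)
$\frac{1}{\left(-13\right) \left(-22\right)} + O{\left(-11 \right)} = \frac{1}{\left(-13\right) \left(-22\right)} + 16 = \frac{1}{286} + 16 = \frac{4577}{286}$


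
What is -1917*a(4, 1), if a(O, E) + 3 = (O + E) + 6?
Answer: -15336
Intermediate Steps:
a(O, E) = 3 + E + O (a(O, E) = -3 + ((O + E) + 6) = -3 + ((E + O) + 6) = -3 + (6 + E + O) = 3 + E + O)
-1917*a(4, 1) = -1917*(3 + 1 + 4) = -1917*8 = -15336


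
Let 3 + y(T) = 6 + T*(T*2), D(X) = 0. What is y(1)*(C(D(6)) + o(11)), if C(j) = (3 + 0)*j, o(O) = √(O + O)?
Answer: 5*√22 ≈ 23.452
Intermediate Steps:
o(O) = √2*√O (o(O) = √(2*O) = √2*√O)
C(j) = 3*j
y(T) = 3 + 2*T² (y(T) = -3 + (6 + T*(T*2)) = -3 + (6 + T*(2*T)) = -3 + (6 + 2*T²) = 3 + 2*T²)
y(1)*(C(D(6)) + o(11)) = (3 + 2*1²)*(3*0 + √2*√11) = (3 + 2*1)*(0 + √22) = (3 + 2)*√22 = 5*√22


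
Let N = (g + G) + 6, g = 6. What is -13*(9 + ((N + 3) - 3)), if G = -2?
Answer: -247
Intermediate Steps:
N = 10 (N = (6 - 2) + 6 = 4 + 6 = 10)
-13*(9 + ((N + 3) - 3)) = -13*(9 + ((10 + 3) - 3)) = -13*(9 + (13 - 3)) = -13*(9 + 10) = -13*19 = -247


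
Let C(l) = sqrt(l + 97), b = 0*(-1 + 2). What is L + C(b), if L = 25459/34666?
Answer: 25459/34666 + sqrt(97) ≈ 10.583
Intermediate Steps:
b = 0 (b = 0*1 = 0)
L = 25459/34666 (L = 25459*(1/34666) = 25459/34666 ≈ 0.73441)
C(l) = sqrt(97 + l)
L + C(b) = 25459/34666 + sqrt(97 + 0) = 25459/34666 + sqrt(97)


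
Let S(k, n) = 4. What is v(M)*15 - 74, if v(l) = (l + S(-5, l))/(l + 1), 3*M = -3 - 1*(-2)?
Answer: 17/2 ≈ 8.5000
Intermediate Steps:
M = -⅓ (M = (-3 - 1*(-2))/3 = (-3 + 2)/3 = (⅓)*(-1) = -⅓ ≈ -0.33333)
v(l) = (4 + l)/(1 + l) (v(l) = (l + 4)/(l + 1) = (4 + l)/(1 + l))
v(M)*15 - 74 = ((4 - ⅓)/(1 - ⅓))*15 - 74 = ((11/3)/(⅔))*15 - 74 = ((3/2)*(11/3))*15 - 74 = (11/2)*15 - 74 = 165/2 - 74 = 17/2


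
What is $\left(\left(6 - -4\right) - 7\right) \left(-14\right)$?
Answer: $-42$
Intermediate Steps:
$\left(\left(6 - -4\right) - 7\right) \left(-14\right) = \left(\left(6 + 4\right) - 7\right) \left(-14\right) = \left(10 - 7\right) \left(-14\right) = 3 \left(-14\right) = -42$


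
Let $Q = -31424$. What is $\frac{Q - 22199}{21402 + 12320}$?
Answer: $- \frac{53623}{33722} \approx -1.5901$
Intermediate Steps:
$\frac{Q - 22199}{21402 + 12320} = \frac{-31424 - 22199}{21402 + 12320} = - \frac{53623}{33722}$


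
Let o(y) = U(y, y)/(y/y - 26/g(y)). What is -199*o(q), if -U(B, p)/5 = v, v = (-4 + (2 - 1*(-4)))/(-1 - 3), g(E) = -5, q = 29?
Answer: -4975/62 ≈ -80.242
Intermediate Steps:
v = -½ (v = (-4 + (2 + 4))/(-4) = (-4 + 6)*(-¼) = 2*(-¼) = -½ ≈ -0.50000)
U(B, p) = 5/2 (U(B, p) = -5*(-½) = 5/2)
o(y) = 25/62 (o(y) = 5/(2*(y/y - 26/(-5))) = 5/(2*(1 - 26*(-⅕))) = 5/(2*(1 + 26/5)) = 5/(2*(31/5)) = (5/2)*(5/31) = 25/62)
-199*o(q) = -199*25/62 = -4975/62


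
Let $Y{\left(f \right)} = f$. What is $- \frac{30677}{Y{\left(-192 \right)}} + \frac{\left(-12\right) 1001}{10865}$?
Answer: $\frac{330999301}{2086080} \approx 158.67$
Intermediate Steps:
$- \frac{30677}{Y{\left(-192 \right)}} + \frac{\left(-12\right) 1001}{10865} = - \frac{30677}{-192} + \frac{\left(-12\right) 1001}{10865} = \left(-30677\right) \left(- \frac{1}{192}\right) - \frac{12012}{10865} = \frac{30677}{192} - \frac{12012}{10865} = \frac{330999301}{2086080}$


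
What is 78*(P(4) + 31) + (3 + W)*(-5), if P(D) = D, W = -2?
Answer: 2725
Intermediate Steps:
78*(P(4) + 31) + (3 + W)*(-5) = 78*(4 + 31) + (3 - 2)*(-5) = 78*35 + 1*(-5) = 2730 - 5 = 2725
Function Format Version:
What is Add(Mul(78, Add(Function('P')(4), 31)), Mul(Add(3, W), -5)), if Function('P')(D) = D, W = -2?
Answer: 2725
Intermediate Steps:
Add(Mul(78, Add(Function('P')(4), 31)), Mul(Add(3, W), -5)) = Add(Mul(78, Add(4, 31)), Mul(Add(3, -2), -5)) = Add(Mul(78, 35), Mul(1, -5)) = Add(2730, -5) = 2725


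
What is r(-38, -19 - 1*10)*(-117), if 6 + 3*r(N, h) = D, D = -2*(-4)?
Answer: -78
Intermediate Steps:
D = 8
r(N, h) = ⅔ (r(N, h) = -2 + (⅓)*8 = -2 + 8/3 = ⅔)
r(-38, -19 - 1*10)*(-117) = (⅔)*(-117) = -78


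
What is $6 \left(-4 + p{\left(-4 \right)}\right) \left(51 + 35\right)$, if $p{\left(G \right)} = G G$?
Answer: $6192$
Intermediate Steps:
$p{\left(G \right)} = G^{2}$
$6 \left(-4 + p{\left(-4 \right)}\right) \left(51 + 35\right) = 6 \left(-4 + \left(-4\right)^{2}\right) \left(51 + 35\right) = 6 \left(-4 + 16\right) 86 = 6 \cdot 12 \cdot 86 = 72 \cdot 86 = 6192$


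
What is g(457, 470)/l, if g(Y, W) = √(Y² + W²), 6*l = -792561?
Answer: -2*√429749/264187 ≈ -0.0049628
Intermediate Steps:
l = -264187/2 (l = (⅙)*(-792561) = -264187/2 ≈ -1.3209e+5)
g(Y, W) = √(W² + Y²)
g(457, 470)/l = √(470² + 457²)/(-264187/2) = √(220900 + 208849)*(-2/264187) = √429749*(-2/264187) = -2*√429749/264187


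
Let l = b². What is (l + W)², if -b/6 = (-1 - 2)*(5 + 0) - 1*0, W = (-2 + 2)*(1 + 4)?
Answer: 65610000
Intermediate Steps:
W = 0 (W = 0*5 = 0)
b = 90 (b = -6*((-1 - 2)*(5 + 0) - 1*0) = -6*(-3*5 + 0) = -6*(-15 + 0) = -6*(-15) = 90)
l = 8100 (l = 90² = 8100)
(l + W)² = (8100 + 0)² = 8100² = 65610000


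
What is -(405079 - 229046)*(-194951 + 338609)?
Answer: -25288548714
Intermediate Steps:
-(405079 - 229046)*(-194951 + 338609) = -176033*143658 = -1*25288548714 = -25288548714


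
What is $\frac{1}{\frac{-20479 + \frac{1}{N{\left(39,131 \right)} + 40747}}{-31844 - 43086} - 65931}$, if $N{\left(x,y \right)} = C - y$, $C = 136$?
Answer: $- \frac{3053547360}{201322596431953} \approx -1.5167 \cdot 10^{-5}$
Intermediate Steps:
$N{\left(x,y \right)} = 136 - y$
$\frac{1}{\frac{-20479 + \frac{1}{N{\left(39,131 \right)} + 40747}}{-31844 - 43086} - 65931} = \frac{1}{\frac{-20479 + \frac{1}{\left(136 - 131\right) + 40747}}{-31844 - 43086} - 65931} = \frac{1}{\frac{-20479 + \frac{1}{\left(136 - 131\right) + 40747}}{-74930} - 65931} = \frac{1}{\left(-20479 + \frac{1}{5 + 40747}\right) \left(- \frac{1}{74930}\right) - 65931} = \frac{1}{\left(-20479 + \frac{1}{40752}\right) \left(- \frac{1}{74930}\right) - 65931} = \frac{1}{\left(- \frac{834560207}{40752}\right) \left(- \frac{1}{74930}\right) - 65931} = \frac{1}{\frac{834560207}{3053547360} - 65931} = \frac{1}{- \frac{201322596431953}{3053547360}} = - \frac{3053547360}{201322596431953}$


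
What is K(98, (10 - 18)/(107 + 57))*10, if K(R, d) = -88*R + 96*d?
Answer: -3537760/41 ≈ -86287.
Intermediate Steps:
K(98, (10 - 18)/(107 + 57))*10 = (-88*98 + 96*((10 - 18)/(107 + 57)))*10 = (-8624 + 96*(-8/164))*10 = (-8624 + 96*(-8*1/164))*10 = (-8624 + 96*(-2/41))*10 = (-8624 - 192/41)*10 = -353776/41*10 = -3537760/41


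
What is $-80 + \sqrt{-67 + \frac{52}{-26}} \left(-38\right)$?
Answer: $-80 - 38 i \sqrt{69} \approx -80.0 - 315.65 i$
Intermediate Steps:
$-80 + \sqrt{-67 + \frac{52}{-26}} \left(-38\right) = -80 + \sqrt{-67 + 52 \left(- \frac{1}{26}\right)} \left(-38\right) = -80 + \sqrt{-67 - 2} \left(-38\right) = -80 + \sqrt{-69} \left(-38\right) = -80 + i \sqrt{69} \left(-38\right) = -80 - 38 i \sqrt{69}$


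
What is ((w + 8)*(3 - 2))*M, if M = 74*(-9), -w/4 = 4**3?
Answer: 165168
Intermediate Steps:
w = -256 (w = -4*4**3 = -4*64 = -256)
M = -666
((w + 8)*(3 - 2))*M = ((-256 + 8)*(3 - 2))*(-666) = -248*1*(-666) = -248*(-666) = 165168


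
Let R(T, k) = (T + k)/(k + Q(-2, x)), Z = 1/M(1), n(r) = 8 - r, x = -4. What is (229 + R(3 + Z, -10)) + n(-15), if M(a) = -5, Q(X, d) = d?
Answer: 8838/35 ≈ 252.51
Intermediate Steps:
Z = -⅕ (Z = 1/(-5) = -⅕ ≈ -0.20000)
R(T, k) = (T + k)/(-4 + k) (R(T, k) = (T + k)/(k - 4) = (T + k)/(-4 + k))
(229 + R(3 + Z, -10)) + n(-15) = (229 + ((3 - ⅕) - 10)/(-4 - 10)) + (8 - 1*(-15)) = (229 + (14/5 - 10)/(-14)) + (8 + 15) = (229 - 1/14*(-36/5)) + 23 = (229 + 18/35) + 23 = 8033/35 + 23 = 8838/35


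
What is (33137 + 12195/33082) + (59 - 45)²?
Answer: 1102734501/33082 ≈ 33333.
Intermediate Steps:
(33137 + 12195/33082) + (59 - 45)² = (33137 + 12195*(1/33082)) + 14² = (33137 + 12195/33082) + 196 = 1096250429/33082 + 196 = 1102734501/33082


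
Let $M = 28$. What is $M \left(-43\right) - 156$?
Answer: $-1360$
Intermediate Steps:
$M \left(-43\right) - 156 = 28 \left(-43\right) - 156 = -1204 - 156 = -1360$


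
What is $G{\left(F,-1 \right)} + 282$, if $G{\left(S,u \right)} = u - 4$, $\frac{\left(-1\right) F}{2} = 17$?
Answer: $277$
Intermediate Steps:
$F = -34$ ($F = \left(-2\right) 17 = -34$)
$G{\left(S,u \right)} = -4 + u$
$G{\left(F,-1 \right)} + 282 = \left(-4 - 1\right) + 282 = -5 + 282 = 277$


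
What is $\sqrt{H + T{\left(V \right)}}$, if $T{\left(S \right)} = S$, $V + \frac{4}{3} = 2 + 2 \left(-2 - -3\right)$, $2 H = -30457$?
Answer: $\frac{11 i \sqrt{4530}}{6} \approx 123.39 i$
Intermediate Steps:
$H = - \frac{30457}{2}$ ($H = \frac{1}{2} \left(-30457\right) = - \frac{30457}{2} \approx -15229.0$)
$V = \frac{8}{3}$ ($V = - \frac{4}{3} + \left(2 + 2 \left(-2 - -3\right)\right) = - \frac{4}{3} + \left(2 + 2 \left(-2 + 3\right)\right) = - \frac{4}{3} + \left(2 + 2 \cdot 1\right) = - \frac{4}{3} + \left(2 + 2\right) = - \frac{4}{3} + 4 = \frac{8}{3} \approx 2.6667$)
$\sqrt{H + T{\left(V \right)}} = \sqrt{- \frac{30457}{2} + \frac{8}{3}} = \sqrt{- \frac{91355}{6}} = \frac{11 i \sqrt{4530}}{6}$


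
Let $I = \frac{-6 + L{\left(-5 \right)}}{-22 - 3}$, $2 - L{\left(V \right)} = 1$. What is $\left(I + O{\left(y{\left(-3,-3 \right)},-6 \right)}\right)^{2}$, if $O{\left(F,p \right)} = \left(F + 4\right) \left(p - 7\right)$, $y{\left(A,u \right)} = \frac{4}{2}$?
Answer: $\frac{151321}{25} \approx 6052.8$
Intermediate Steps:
$y{\left(A,u \right)} = 2$ ($y{\left(A,u \right)} = 4 \cdot \frac{1}{2} = 2$)
$L{\left(V \right)} = 1$ ($L{\left(V \right)} = 2 - 1 = 1$)
$O{\left(F,p \right)} = \left(-7 + p\right) \left(4 + F\right)$ ($O{\left(F,p \right)} = \left(4 + F\right) \left(-7 + p\right) = \left(-7 + p\right) \left(4 + F\right)$)
$I = \frac{1}{5}$ ($I = \frac{-6 + 1}{-22 - 3} = - \frac{5}{-25} = \left(-5\right) \left(- \frac{1}{25}\right) = \frac{1}{5} \approx 0.2$)
$\left(I + O{\left(y{\left(-3,-3 \right)},-6 \right)}\right)^{2} = \left(\frac{1}{5} + \left(-28 - 14 + 4 \left(-6\right) + 2 \left(-6\right)\right)\right)^{2} = \left(\frac{1}{5} - 78\right)^{2} = \left(- \frac{389}{5}\right)^{2} = \frac{151321}{25}$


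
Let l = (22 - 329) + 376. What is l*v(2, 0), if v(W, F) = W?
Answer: 138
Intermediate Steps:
l = 69 (l = -307 + 376 = 69)
l*v(2, 0) = 69*2 = 138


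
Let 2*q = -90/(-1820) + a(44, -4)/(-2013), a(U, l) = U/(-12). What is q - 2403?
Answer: -480200785/199836 ≈ -2403.0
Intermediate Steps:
a(U, l) = -U/12 (a(U, l) = U*(-1/12) = -U/12)
q = 5123/199836 (q = (-90/(-1820) - 1/12*44/(-2013))/2 = (-90*(-1/1820) - 11/3*(-1/2013))/2 = (9/182 + 1/549)/2 = (1/2)*(5123/99918) = 5123/199836 ≈ 0.025636)
q - 2403 = 5123/199836 - 2403 = -480200785/199836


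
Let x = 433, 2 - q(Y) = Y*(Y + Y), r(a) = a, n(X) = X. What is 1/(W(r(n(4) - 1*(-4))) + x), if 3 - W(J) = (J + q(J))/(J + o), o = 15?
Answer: 23/10146 ≈ 0.0022669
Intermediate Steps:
q(Y) = 2 - 2*Y² (q(Y) = 2 - Y*(Y + Y) = 2 - Y*2*Y = 2 - 2*Y²)
W(J) = 3 - (2 + J - 2*J²)/(15 + J) (W(J) = 3 - (J + (2 - 2*J²))/(J + 15) = 3 - (2 + J - 2*J²)/(15 + J))
1/(W(r(n(4) - 1*(-4))) + x) = 1/((43 + 2*(4 - 1*(-4)) + 2*(4 - 1*(-4))²)/(15 + (4 - 1*(-4))) + 433) = 1/((43 + 2*(4 + 4) + 2*(4 + 4)²)/(15 + (4 + 4)) + 433) = 1/((43 + 2*8 + 2*8²)/(15 + 8) + 433) = 1/((43 + 16 + 2*64)/23 + 433) = 1/((43 + 16 + 128)/23 + 433) = 1/((1/23)*187 + 433) = 1/(187/23 + 433) = 1/(10146/23) = 23/10146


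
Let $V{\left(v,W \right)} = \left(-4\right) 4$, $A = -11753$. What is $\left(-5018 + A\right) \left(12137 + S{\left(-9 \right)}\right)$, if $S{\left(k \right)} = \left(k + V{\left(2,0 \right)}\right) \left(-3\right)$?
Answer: $-204807452$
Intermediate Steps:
$V{\left(v,W \right)} = -16$
$S{\left(k \right)} = 48 - 3 k$ ($S{\left(k \right)} = \left(k - 16\right) \left(-3\right) = \left(-16 + k\right) \left(-3\right) = 48 - 3 k$)
$\left(-5018 + A\right) \left(12137 + S{\left(-9 \right)}\right) = \left(-5018 - 11753\right) \left(12137 + \left(48 - -27\right)\right) = - 16771 \left(12137 + \left(48 + 27\right)\right) = - 16771 \left(12137 + 75\right) = \left(-16771\right) 12212 = -204807452$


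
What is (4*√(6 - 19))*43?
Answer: 172*I*√13 ≈ 620.16*I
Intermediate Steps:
(4*√(6 - 19))*43 = (4*√(-13))*43 = (4*(I*√13))*43 = (4*I*√13)*43 = 172*I*√13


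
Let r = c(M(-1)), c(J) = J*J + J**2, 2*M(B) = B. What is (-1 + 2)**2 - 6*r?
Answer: -2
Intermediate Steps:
M(B) = B/2
c(J) = 2*J**2 (c(J) = J**2 + J**2 = 2*J**2)
r = 1/2 (r = 2*((1/2)*(-1))**2 = 2*(-1/2)**2 = 2*(1/4) = 1/2 ≈ 0.50000)
(-1 + 2)**2 - 6*r = (-1 + 2)**2 - 6*1/2 = 1**2 - 3 = 1 - 3 = -2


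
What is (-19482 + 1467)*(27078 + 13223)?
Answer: -726022515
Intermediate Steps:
(-19482 + 1467)*(27078 + 13223) = -18015*40301 = -726022515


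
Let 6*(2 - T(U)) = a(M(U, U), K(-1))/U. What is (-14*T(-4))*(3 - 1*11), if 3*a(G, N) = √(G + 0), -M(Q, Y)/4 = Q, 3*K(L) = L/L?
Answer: 2072/9 ≈ 230.22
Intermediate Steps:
K(L) = ⅓ (K(L) = (L/L)/3 = (⅓)*1 = ⅓)
M(Q, Y) = -4*Q
a(G, N) = √G/3 (a(G, N) = √(G + 0)/3 = √G/3)
T(U) = 2 - √(-U)/(9*U) (T(U) = 2 - √(-4*U)/3/(6*U) = 2 - (2*√(-U))/3/(6*U) = 2 - 2*√(-U)/3/(6*U) = 2 - √(-U)/(9*U))
(-14*T(-4))*(3 - 1*11) = (-14*(2 - ⅑*√(-1*(-4))/(-4)))*(3 - 1*11) = (-14*(2 - ⅑*(-¼)*√4))*(3 - 11) = -14*(2 - ⅑*(-¼)*2)*(-8) = -14*(2 + 1/18)*(-8) = -14*37/18*(-8) = -259/9*(-8) = 2072/9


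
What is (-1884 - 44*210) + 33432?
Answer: 22308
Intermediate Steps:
(-1884 - 44*210) + 33432 = (-1884 - 9240) + 33432 = -11124 + 33432 = 22308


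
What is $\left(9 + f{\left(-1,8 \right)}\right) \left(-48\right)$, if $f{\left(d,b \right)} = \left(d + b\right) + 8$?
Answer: $-1152$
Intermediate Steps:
$f{\left(d,b \right)} = 8 + b + d$ ($f{\left(d,b \right)} = \left(b + d\right) + 8 = 8 + b + d$)
$\left(9 + f{\left(-1,8 \right)}\right) \left(-48\right) = \left(9 + \left(8 + 8 - 1\right)\right) \left(-48\right) = \left(9 + 15\right) \left(-48\right) = 24 \left(-48\right) = -1152$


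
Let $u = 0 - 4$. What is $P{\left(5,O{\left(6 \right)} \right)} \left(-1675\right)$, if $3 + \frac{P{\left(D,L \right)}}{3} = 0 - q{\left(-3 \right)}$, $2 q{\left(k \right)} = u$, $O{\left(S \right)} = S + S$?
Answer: $5025$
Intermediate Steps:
$O{\left(S \right)} = 2 S$
$u = -4$ ($u = 0 - 4 = -4$)
$q{\left(k \right)} = -2$ ($q{\left(k \right)} = \frac{1}{2} \left(-4\right) = -2$)
$P{\left(D,L \right)} = -3$ ($P{\left(D,L \right)} = -9 + 3 \left(0 - -2\right) = -9 + 3 \left(0 + 2\right) = -9 + 3 \cdot 2 = -9 + 6 = -3$)
$P{\left(5,O{\left(6 \right)} \right)} \left(-1675\right) = \left(-3\right) \left(-1675\right) = 5025$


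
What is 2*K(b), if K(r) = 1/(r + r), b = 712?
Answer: 1/712 ≈ 0.0014045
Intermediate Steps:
K(r) = 1/(2*r)
2*K(b) = 2*((½)/712) = 2*((½)*(1/712)) = 2*(1/1424) = 1/712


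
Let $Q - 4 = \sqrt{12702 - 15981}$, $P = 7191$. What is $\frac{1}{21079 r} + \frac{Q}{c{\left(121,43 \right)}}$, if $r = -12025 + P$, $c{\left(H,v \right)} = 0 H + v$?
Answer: $\frac{407583501}{4381523098} + \frac{i \sqrt{3279}}{43} \approx 0.093023 + 1.3317 i$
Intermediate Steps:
$Q = 4 + i \sqrt{3279}$ ($Q = 4 + \sqrt{12702 - 15981} = 4 + \sqrt{-3279} = 4 + i \sqrt{3279} \approx 4.0 + 57.263 i$)
$c{\left(H,v \right)} = v$ ($c{\left(H,v \right)} = 0 + v = v$)
$r = -4834$ ($r = -12025 + 7191 = -4834$)
$\frac{1}{21079 r} + \frac{Q}{c{\left(121,43 \right)}} = \frac{1}{21079 \left(-4834\right)} + \frac{4 + i \sqrt{3279}}{43} = \frac{1}{21079} \left(- \frac{1}{4834}\right) + \left(4 + i \sqrt{3279}\right) \frac{1}{43} = - \frac{1}{101895886} + \left(\frac{4}{43} + \frac{i \sqrt{3279}}{43}\right) = \frac{407583501}{4381523098} + \frac{i \sqrt{3279}}{43}$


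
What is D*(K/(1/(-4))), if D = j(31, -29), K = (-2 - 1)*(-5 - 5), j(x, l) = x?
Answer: -3720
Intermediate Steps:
K = 30 (K = -3*(-10) = 30)
D = 31
D*(K/(1/(-4))) = 31*(30/(1/(-4))) = 31*(30/(-¼)) = 31*(30*(-4)) = 31*(-120) = -3720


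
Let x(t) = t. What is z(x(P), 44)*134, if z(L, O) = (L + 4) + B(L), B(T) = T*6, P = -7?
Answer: -6030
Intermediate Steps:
B(T) = 6*T
z(L, O) = 4 + 7*L (z(L, O) = (L + 4) + 6*L = (4 + L) + 6*L = 4 + 7*L)
z(x(P), 44)*134 = (4 + 7*(-7))*134 = (4 - 49)*134 = -45*134 = -6030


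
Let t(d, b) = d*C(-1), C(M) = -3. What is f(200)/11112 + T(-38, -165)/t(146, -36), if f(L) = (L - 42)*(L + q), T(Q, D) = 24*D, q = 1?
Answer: 1608709/135196 ≈ 11.899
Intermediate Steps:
f(L) = (1 + L)*(-42 + L) (f(L) = (L - 42)*(L + 1) = (-42 + L)*(1 + L) = (1 + L)*(-42 + L))
t(d, b) = -3*d (t(d, b) = d*(-3) = -3*d)
f(200)/11112 + T(-38, -165)/t(146, -36) = (-42 + 200² - 41*200)/11112 + (24*(-165))/((-3*146)) = (-42 + 40000 - 8200)*(1/11112) - 3960/(-438) = 31758*(1/11112) - 3960*(-1/438) = 5293/1852 + 660/73 = 1608709/135196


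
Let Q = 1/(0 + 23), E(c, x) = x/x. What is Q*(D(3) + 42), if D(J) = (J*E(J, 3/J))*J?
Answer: 51/23 ≈ 2.2174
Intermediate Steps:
E(c, x) = 1
Q = 1/23 ≈ 0.043478
D(J) = J² (D(J) = (J*1)*J = J*J = J²)
Q*(D(3) + 42) = (3² + 42)/23 = (9 + 42)/23 = (1/23)*51 = 51/23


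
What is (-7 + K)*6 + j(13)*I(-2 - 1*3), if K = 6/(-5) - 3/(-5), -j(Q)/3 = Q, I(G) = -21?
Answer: 3867/5 ≈ 773.40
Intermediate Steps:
j(Q) = -3*Q
K = -⅗ (K = 6*(-⅕) - 3*(-⅕) = -6/5 + ⅗ = -⅗ ≈ -0.60000)
(-7 + K)*6 + j(13)*I(-2 - 1*3) = (-7 - ⅗)*6 - 3*13*(-21) = -38/5*6 - 39*(-21) = -228/5 + 819 = 3867/5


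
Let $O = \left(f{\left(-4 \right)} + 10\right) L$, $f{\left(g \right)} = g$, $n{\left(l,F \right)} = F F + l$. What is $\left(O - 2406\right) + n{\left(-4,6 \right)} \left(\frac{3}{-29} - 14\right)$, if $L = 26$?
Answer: $- \frac{78338}{29} \approx -2701.3$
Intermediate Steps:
$n{\left(l,F \right)} = l + F^{2}$ ($n{\left(l,F \right)} = F^{2} + l = l + F^{2}$)
$O = 156$ ($O = \left(-4 + 10\right) 26 = 6 \cdot 26 = 156$)
$\left(O - 2406\right) + n{\left(-4,6 \right)} \left(\frac{3}{-29} - 14\right) = \left(156 - 2406\right) + \left(-4 + 6^{2}\right) \left(\frac{3}{-29} - 14\right) = -2250 + \left(-4 + 36\right) \left(3 \left(- \frac{1}{29}\right) - 14\right) = -2250 + 32 \left(- \frac{3}{29} - 14\right) = -2250 + 32 \left(- \frac{409}{29}\right) = -2250 - \frac{13088}{29} = - \frac{78338}{29}$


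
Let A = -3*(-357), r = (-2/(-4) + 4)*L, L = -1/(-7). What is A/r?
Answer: 1666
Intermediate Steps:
L = 1/7 (L = -1*(-1/7) = 1/7 ≈ 0.14286)
r = 9/14 (r = (-2/(-4) + 4)*(1/7) = (-2*(-1/4) + 4)*(1/7) = (1/2 + 4)*(1/7) = (9/2)*(1/7) = 9/14 ≈ 0.64286)
A = 1071
A/r = 1071/(9/14) = (14/9)*1071 = 1666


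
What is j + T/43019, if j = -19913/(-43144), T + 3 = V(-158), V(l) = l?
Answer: 849691163/1856011736 ≈ 0.45780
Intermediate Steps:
T = -161 (T = -3 - 158 = -161)
j = 19913/43144 (j = -19913*(-1/43144) = 19913/43144 ≈ 0.46155)
j + T/43019 = 19913/43144 - 161/43019 = 849691163/1856011736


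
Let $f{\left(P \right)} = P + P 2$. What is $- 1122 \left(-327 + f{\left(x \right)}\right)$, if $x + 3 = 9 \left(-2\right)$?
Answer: $437580$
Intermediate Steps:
$x = -21$ ($x = -3 + 9 \left(-2\right) = -3 - 18 = -21$)
$f{\left(P \right)} = 3 P$ ($f{\left(P \right)} = P + 2 P = 3 P$)
$- 1122 \left(-327 + f{\left(x \right)}\right) = - 1122 \left(-327 + 3 \left(-21\right)\right) = - 1122 \left(-327 - 63\right) = \left(-1122\right) \left(-390\right) = 437580$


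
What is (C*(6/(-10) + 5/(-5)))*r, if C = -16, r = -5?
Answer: -128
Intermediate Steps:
(C*(6/(-10) + 5/(-5)))*r = -16*(6/(-10) + 5/(-5))*(-5) = -16*(6*(-⅒) + 5*(-⅕))*(-5) = -16*(-⅗ - 1)*(-5) = -16*(-8/5)*(-5) = (128/5)*(-5) = -128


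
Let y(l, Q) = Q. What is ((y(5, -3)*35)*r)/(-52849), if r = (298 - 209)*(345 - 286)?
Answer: 551355/52849 ≈ 10.433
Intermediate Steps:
r = 5251 (r = 89*59 = 5251)
((y(5, -3)*35)*r)/(-52849) = (-3*35*5251)/(-52849) = -105*5251*(-1/52849) = -551355*(-1/52849) = 551355/52849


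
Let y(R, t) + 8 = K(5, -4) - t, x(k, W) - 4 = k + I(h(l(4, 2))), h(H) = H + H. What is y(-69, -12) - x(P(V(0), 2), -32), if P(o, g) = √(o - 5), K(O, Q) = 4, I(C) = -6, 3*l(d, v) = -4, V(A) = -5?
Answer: 10 - I*√10 ≈ 10.0 - 3.1623*I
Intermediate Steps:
l(d, v) = -4/3 (l(d, v) = (⅓)*(-4) = -4/3)
h(H) = 2*H
P(o, g) = √(-5 + o)
x(k, W) = -2 + k (x(k, W) = 4 + (k - 6) = 4 + (-6 + k) = -2 + k)
y(R, t) = -4 - t (y(R, t) = -8 + (4 - t) = -4 - t)
y(-69, -12) - x(P(V(0), 2), -32) = (-4 - 1*(-12)) - (-2 + √(-5 - 5)) = (-4 + 12) - (-2 + √(-10)) = 8 - (-2 + I*√10) = 8 + (2 - I*√10) = 10 - I*√10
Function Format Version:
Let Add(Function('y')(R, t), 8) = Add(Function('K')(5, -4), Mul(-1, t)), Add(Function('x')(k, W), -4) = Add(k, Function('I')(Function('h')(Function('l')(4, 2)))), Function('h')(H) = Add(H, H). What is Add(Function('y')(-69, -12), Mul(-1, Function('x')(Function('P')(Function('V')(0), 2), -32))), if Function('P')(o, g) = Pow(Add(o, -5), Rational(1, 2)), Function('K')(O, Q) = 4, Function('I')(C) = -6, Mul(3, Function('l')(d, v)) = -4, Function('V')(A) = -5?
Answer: Add(10, Mul(-1, I, Pow(10, Rational(1, 2)))) ≈ Add(10.000, Mul(-3.1623, I))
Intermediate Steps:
Function('l')(d, v) = Rational(-4, 3) (Function('l')(d, v) = Mul(Rational(1, 3), -4) = Rational(-4, 3))
Function('h')(H) = Mul(2, H)
Function('P')(o, g) = Pow(Add(-5, o), Rational(1, 2))
Function('x')(k, W) = Add(-2, k) (Function('x')(k, W) = Add(4, Add(k, -6)) = Add(4, Add(-6, k)) = Add(-2, k))
Function('y')(R, t) = Add(-4, Mul(-1, t)) (Function('y')(R, t) = Add(-8, Add(4, Mul(-1, t))) = Add(-4, Mul(-1, t)))
Add(Function('y')(-69, -12), Mul(-1, Function('x')(Function('P')(Function('V')(0), 2), -32))) = Add(Add(-4, Mul(-1, -12)), Mul(-1, Add(-2, Pow(Add(-5, -5), Rational(1, 2))))) = Add(Add(-4, 12), Mul(-1, Add(-2, Pow(-10, Rational(1, 2))))) = Add(8, Mul(-1, Add(-2, Mul(I, Pow(10, Rational(1, 2)))))) = Add(8, Add(2, Mul(-1, I, Pow(10, Rational(1, 2))))) = Add(10, Mul(-1, I, Pow(10, Rational(1, 2))))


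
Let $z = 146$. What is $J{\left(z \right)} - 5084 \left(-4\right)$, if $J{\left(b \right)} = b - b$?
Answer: $20336$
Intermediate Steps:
$J{\left(b \right)} = 0$
$J{\left(z \right)} - 5084 \left(-4\right) = 0 - 5084 \left(-4\right) = 0 - -20336 = 0 + 20336 = 20336$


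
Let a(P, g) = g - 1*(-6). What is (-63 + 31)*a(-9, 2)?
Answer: -256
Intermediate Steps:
a(P, g) = 6 + g (a(P, g) = g + 6 = 6 + g)
(-63 + 31)*a(-9, 2) = (-63 + 31)*(6 + 2) = -32*8 = -256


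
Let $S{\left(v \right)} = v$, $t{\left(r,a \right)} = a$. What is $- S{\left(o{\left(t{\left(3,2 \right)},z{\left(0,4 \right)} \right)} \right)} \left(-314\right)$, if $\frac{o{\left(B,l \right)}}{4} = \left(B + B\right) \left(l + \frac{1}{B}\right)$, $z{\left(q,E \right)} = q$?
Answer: $2512$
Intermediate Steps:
$o{\left(B,l \right)} = 8 B \left(l + \frac{1}{B}\right)$ ($o{\left(B,l \right)} = 4 \left(B + B\right) \left(l + \frac{1}{B}\right) = 4 \cdot 2 B \left(l + \frac{1}{B}\right) = 8 B \left(l + \frac{1}{B}\right)$)
$- S{\left(o{\left(t{\left(3,2 \right)},z{\left(0,4 \right)} \right)} \right)} \left(-314\right) = - (8 + 8 \cdot 2 \cdot 0) \left(-314\right) = - (8 + 0) \left(-314\right) = \left(-1\right) 8 \left(-314\right) = \left(-8\right) \left(-314\right) = 2512$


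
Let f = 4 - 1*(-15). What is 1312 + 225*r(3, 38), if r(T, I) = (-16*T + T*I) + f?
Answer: 20437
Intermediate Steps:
f = 19 (f = 4 + 15 = 19)
r(T, I) = 19 - 16*T + I*T (r(T, I) = (-16*T + T*I) + 19 = (-16*T + I*T) + 19 = 19 - 16*T + I*T)
1312 + 225*r(3, 38) = 1312 + 225*(19 - 16*3 + 38*3) = 1312 + 225*(19 - 48 + 114) = 1312 + 225*85 = 1312 + 19125 = 20437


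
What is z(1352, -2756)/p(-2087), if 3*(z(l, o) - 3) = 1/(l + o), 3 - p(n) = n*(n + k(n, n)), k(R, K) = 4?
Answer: -12635/18310482216 ≈ -6.9004e-7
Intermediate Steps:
p(n) = 3 - n*(4 + n) (p(n) = 3 - n*(n + 4) = 3 - n*(4 + n))
z(l, o) = 3 + 1/(3*(l + o))
z(1352, -2756)/p(-2087) = ((1/3 + 3*1352 + 3*(-2756))/(1352 - 2756))/(3 - 1*(-2087)**2 - 4*(-2087)) = ((1/3 + 4056 - 8268)/(-1404))/(3 - 1*4355569 + 8348) = (-1/1404*(-12635/3))/(3 - 4355569 + 8348) = (12635/4212)/(-4347218) = (12635/4212)*(-1/4347218) = -12635/18310482216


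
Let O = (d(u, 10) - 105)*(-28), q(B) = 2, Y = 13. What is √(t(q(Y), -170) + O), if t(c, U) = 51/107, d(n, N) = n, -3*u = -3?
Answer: √33344945/107 ≈ 53.967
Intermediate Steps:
u = 1 (u = -⅓*(-3) = 1)
t(c, U) = 51/107 (t(c, U) = 51*(1/107) = 51/107)
O = 2912 (O = (1 - 105)*(-28) = -104*(-28) = 2912)
√(t(q(Y), -170) + O) = √(51/107 + 2912) = √(311635/107) = √33344945/107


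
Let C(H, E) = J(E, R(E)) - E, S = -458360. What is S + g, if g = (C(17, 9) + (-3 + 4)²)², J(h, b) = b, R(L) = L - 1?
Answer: -458360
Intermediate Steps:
R(L) = -1 + L
C(H, E) = -1 (C(H, E) = (-1 + E) - E = -1)
g = 0 (g = (-1 + (-3 + 4)²)² = (-1 + 1²)² = (-1 + 1)² = 0² = 0)
S + g = -458360 + 0 = -458360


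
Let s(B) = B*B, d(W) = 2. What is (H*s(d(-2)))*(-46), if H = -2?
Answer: 368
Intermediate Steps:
s(B) = B²
(H*s(d(-2)))*(-46) = -2*2²*(-46) = -2*4*(-46) = -8*(-46) = 368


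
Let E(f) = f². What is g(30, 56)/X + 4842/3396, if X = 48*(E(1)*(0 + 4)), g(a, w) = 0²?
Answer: 807/566 ≈ 1.4258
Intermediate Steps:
g(a, w) = 0
X = 192 (X = 48*(1²*(0 + 4)) = 48*(1*4) = 48*4 = 192)
g(30, 56)/X + 4842/3396 = 0/192 + 4842/3396 = 0*(1/192) + 4842*(1/3396) = 0 + 807/566 = 807/566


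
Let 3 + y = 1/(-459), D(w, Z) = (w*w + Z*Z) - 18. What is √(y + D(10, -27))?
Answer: √18914421/153 ≈ 28.425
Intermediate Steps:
D(w, Z) = -18 + Z² + w² (D(w, Z) = (w² + Z²) - 18 = (Z² + w²) - 18 = -18 + Z² + w²)
y = -1378/459 (y = -3 + 1/(-459) = -3 - 1/459 = -1378/459 ≈ -3.0022)
√(y + D(10, -27)) = √(-1378/459 + (-18 + (-27)² + 10²)) = √(-1378/459 + (-18 + 729 + 100)) = √(-1378/459 + 811) = √(370871/459) = √18914421/153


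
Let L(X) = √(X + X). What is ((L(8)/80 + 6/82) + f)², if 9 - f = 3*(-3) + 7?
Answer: 83192641/672400 ≈ 123.72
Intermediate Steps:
L(X) = √2*√X (L(X) = √(2*X) = √2*√X)
f = 11 (f = 9 - (3*(-3) + 7) = 9 - (-9 + 7) = 9 - 1*(-2) = 9 + 2 = 11)
((L(8)/80 + 6/82) + f)² = (((√2*√8)/80 + 6/82) + 11)² = (((√2*(2*√2))*(1/80) + 6*(1/82)) + 11)² = ((4*(1/80) + 3/41) + 11)² = ((1/20 + 3/41) + 11)² = (101/820 + 11)² = (9121/820)² = 83192641/672400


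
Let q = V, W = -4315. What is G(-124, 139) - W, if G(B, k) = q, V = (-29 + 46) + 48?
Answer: 4380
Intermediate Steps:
V = 65 (V = 17 + 48 = 65)
q = 65
G(B, k) = 65
G(-124, 139) - W = 65 - 1*(-4315) = 65 + 4315 = 4380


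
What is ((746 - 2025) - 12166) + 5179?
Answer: -8266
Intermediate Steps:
((746 - 2025) - 12166) + 5179 = (-1279 - 12166) + 5179 = -13445 + 5179 = -8266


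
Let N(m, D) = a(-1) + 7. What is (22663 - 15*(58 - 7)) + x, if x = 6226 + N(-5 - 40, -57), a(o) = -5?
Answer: 28126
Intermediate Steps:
N(m, D) = 2 (N(m, D) = -5 + 7 = 2)
x = 6228 (x = 6226 + 2 = 6228)
(22663 - 15*(58 - 7)) + x = (22663 - 15*(58 - 7)) + 6228 = (22663 - 15*51) + 6228 = (22663 - 765) + 6228 = 21898 + 6228 = 28126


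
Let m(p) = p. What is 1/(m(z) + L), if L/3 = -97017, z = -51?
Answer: -1/291102 ≈ -3.4352e-6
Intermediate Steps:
L = -291051 (L = 3*(-97017) = -291051)
1/(m(z) + L) = 1/(-51 - 291051) = 1/(-291102) = -1/291102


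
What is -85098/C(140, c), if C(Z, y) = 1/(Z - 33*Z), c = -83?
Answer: 381239040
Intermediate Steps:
C(Z, y) = -1/(32*Z) (C(Z, y) = 1/(-32*Z) = -1/(32*Z))
-85098/C(140, c) = -85098/((-1/32/140)) = -85098/((-1/32*1/140)) = -85098/(-1/4480) = -85098*(-4480) = 381239040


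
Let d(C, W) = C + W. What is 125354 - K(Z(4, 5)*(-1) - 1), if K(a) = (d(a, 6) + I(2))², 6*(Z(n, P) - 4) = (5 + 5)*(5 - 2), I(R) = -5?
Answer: 125273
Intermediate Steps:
Z(n, P) = 9 (Z(n, P) = 4 + ((5 + 5)*(5 - 2))/6 = 4 + (10*3)/6 = 4 + (⅙)*30 = 4 + 5 = 9)
K(a) = (1 + a)² (K(a) = ((a + 6) - 5)² = ((6 + a) - 5)² = (1 + a)²)
125354 - K(Z(4, 5)*(-1) - 1) = 125354 - (1 + (9*(-1) - 1))² = 125354 - (1 + (-9 - 1))² = 125354 - (1 - 10)² = 125354 - 1*(-9)² = 125354 - 1*81 = 125354 - 81 = 125273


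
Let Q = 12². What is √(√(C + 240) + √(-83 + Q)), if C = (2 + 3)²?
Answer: √(√61 + √265) ≈ 4.9081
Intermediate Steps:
Q = 144
C = 25 (C = 5² = 25)
√(√(C + 240) + √(-83 + Q)) = √(√(25 + 240) + √(-83 + 144)) = √(√265 + √61) = √(√61 + √265)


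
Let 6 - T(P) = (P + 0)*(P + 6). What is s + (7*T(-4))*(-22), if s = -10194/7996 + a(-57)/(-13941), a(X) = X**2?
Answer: -13361235243/6192902 ≈ -2157.5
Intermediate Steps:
T(P) = 6 - P*(6 + P) (T(P) = 6 - (P + 0)*(P + 6) = 6 - P*(6 + P))
s = -9338531/6192902 (s = -10194/7996 + (-57)**2/(-13941) = -10194*1/7996 + 3249*(-1/13941) = -5097/3998 - 361/1549 = -9338531/6192902 ≈ -1.5079)
s + (7*T(-4))*(-22) = -9338531/6192902 + (7*(6 - 1*(-4)**2 - 6*(-4)))*(-22) = -9338531/6192902 + (7*(6 - 1*16 + 24))*(-22) = -9338531/6192902 + (7*(6 - 16 + 24))*(-22) = -9338531/6192902 + (7*14)*(-22) = -9338531/6192902 + 98*(-22) = -9338531/6192902 - 2156 = -13361235243/6192902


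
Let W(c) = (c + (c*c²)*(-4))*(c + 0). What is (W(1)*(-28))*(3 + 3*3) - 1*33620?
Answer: -32612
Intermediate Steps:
W(c) = c*(c - 4*c³) (W(c) = (c + c³*(-4))*c = (c - 4*c³)*c = c*(c - 4*c³))
(W(1)*(-28))*(3 + 3*3) - 1*33620 = ((1² - 4*1⁴)*(-28))*(3 + 3*3) - 1*33620 = ((1 - 4*1)*(-28))*(3 + 9) - 33620 = ((1 - 4)*(-28))*12 - 33620 = -3*(-28)*12 - 33620 = 84*12 - 33620 = 1008 - 33620 = -32612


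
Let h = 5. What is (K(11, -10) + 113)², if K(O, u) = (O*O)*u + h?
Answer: 1192464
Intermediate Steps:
K(O, u) = 5 + u*O² (K(O, u) = (O*O)*u + 5 = O²*u + 5 = u*O² + 5 = 5 + u*O²)
(K(11, -10) + 113)² = ((5 - 10*11²) + 113)² = ((5 - 10*121) + 113)² = ((5 - 1210) + 113)² = (-1205 + 113)² = (-1092)² = 1192464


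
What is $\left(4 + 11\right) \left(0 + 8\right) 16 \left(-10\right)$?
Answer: $-19200$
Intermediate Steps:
$\left(4 + 11\right) \left(0 + 8\right) 16 \left(-10\right) = 15 \cdot 8 \cdot 16 \left(-10\right) = 120 \cdot 16 \left(-10\right) = 1920 \left(-10\right) = -19200$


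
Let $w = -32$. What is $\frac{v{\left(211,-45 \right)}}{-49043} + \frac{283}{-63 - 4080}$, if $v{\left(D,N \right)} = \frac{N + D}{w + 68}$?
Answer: $- \frac{83389637}{1219110894} \approx -0.068402$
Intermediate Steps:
$v{\left(D,N \right)} = \frac{D}{36} + \frac{N}{36}$ ($v{\left(D,N \right)} = \frac{N + D}{-32 + 68} = \frac{D + N}{36} = \left(D + N\right) \frac{1}{36} = \frac{D}{36} + \frac{N}{36}$)
$\frac{v{\left(211,-45 \right)}}{-49043} + \frac{283}{-63 - 4080} = \frac{\frac{1}{36} \cdot 211 + \frac{1}{36} \left(-45\right)}{-49043} + \frac{283}{-63 - 4080} = \left(\frac{211}{36} - \frac{5}{4}\right) \left(- \frac{1}{49043}\right) + \frac{283}{-63 - 4080} = \frac{83}{18} \left(- \frac{1}{49043}\right) + \frac{283}{-4143} = - \frac{83}{882774} + 283 \left(- \frac{1}{4143}\right) = - \frac{83}{882774} - \frac{283}{4143} = - \frac{83389637}{1219110894}$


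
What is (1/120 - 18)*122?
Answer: -131699/60 ≈ -2195.0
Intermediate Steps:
(1/120 - 18)*122 = -2159/120*122 = -131699/60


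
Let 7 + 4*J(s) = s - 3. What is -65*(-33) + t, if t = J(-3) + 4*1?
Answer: 8583/4 ≈ 2145.8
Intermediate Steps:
J(s) = -5/2 + s/4 (J(s) = -7/4 + (s - 3)/4 = -7/4 + (-3 + s)/4 = -7/4 + (-3/4 + s/4) = -5/2 + s/4)
t = 3/4 (t = (-5/2 + (1/4)*(-3)) + 4*1 = (-5/2 - 3/4) + 4 = -13/4 + 4 = 3/4 ≈ 0.75000)
-65*(-33) + t = -65*(-33) + 3/4 = 2145 + 3/4 = 8583/4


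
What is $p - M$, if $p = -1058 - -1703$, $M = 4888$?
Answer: $-4243$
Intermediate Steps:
$p = 645$ ($p = -1058 + 1703 = 645$)
$p - M = 645 - 4888 = -4243$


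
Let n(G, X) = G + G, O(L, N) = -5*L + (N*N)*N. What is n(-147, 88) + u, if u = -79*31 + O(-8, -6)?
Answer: -2919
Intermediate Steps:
O(L, N) = N³ - 5*L (O(L, N) = -5*L + N²*N = -5*L + N³ = N³ - 5*L)
n(G, X) = 2*G
u = -2625 (u = -79*31 + ((-6)³ - 5*(-8)) = -2449 + (-216 + 40) = -2449 - 176 = -2625)
n(-147, 88) + u = 2*(-147) - 2625 = -294 - 2625 = -2919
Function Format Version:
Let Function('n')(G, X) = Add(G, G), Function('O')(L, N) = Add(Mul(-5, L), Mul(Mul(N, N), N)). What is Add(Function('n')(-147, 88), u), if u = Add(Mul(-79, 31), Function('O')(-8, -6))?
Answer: -2919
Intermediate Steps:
Function('O')(L, N) = Add(Pow(N, 3), Mul(-5, L)) (Function('O')(L, N) = Add(Mul(-5, L), Mul(Pow(N, 2), N)) = Add(Mul(-5, L), Pow(N, 3)) = Add(Pow(N, 3), Mul(-5, L)))
Function('n')(G, X) = Mul(2, G)
u = -2625 (u = Add(Mul(-79, 31), Add(Pow(-6, 3), Mul(-5, -8))) = Add(-2449, Add(-216, 40)) = Add(-2449, -176) = -2625)
Add(Function('n')(-147, 88), u) = Add(Mul(2, -147), -2625) = Add(-294, -2625) = -2919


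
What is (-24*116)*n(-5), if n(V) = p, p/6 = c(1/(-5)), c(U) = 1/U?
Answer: 83520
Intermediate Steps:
c(U) = 1/U
p = -30 (p = 6/(1/(-5)) = 6/(-1/5) = 6*(-5) = -30)
n(V) = -30
(-24*116)*n(-5) = -24*116*(-30) = -2784*(-30) = 83520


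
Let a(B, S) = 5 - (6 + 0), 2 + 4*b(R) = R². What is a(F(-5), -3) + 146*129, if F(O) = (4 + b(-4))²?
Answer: 18833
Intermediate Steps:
b(R) = -½ + R²/4
F(O) = 225/4 (F(O) = (4 + (-½ + (¼)*(-4)²))² = (4 + (-½ + (¼)*16))² = (4 + (-½ + 4))² = (4 + 7/2)² = (15/2)² = 225/4)
a(B, S) = -1 (a(B, S) = 5 - 1*6 = 5 - 6 = -1)
a(F(-5), -3) + 146*129 = -1 + 146*129 = -1 + 18834 = 18833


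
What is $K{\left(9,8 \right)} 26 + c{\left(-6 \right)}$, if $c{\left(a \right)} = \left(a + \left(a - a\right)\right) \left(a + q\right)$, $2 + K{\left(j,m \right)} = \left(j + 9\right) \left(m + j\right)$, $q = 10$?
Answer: $7880$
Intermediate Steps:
$K{\left(j,m \right)} = -2 + \left(9 + j\right) \left(j + m\right)$ ($K{\left(j,m \right)} = -2 + \left(j + 9\right) \left(m + j\right) = -2 + \left(9 + j\right) \left(j + m\right)$)
$c{\left(a \right)} = a \left(10 + a\right)$ ($c{\left(a \right)} = \left(a + \left(a - a\right)\right) \left(a + 10\right) = \left(a + 0\right) \left(10 + a\right) = a \left(10 + a\right)$)
$K{\left(9,8 \right)} 26 + c{\left(-6 \right)} = \left(-2 + 9^{2} + 9 \cdot 9 + 9 \cdot 8 + 9 \cdot 8\right) 26 - 6 \left(10 - 6\right) = \left(-2 + 81 + 81 + 72 + 72\right) 26 - 24 = 304 \cdot 26 - 24 = 7904 - 24 = 7880$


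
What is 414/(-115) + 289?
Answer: 1427/5 ≈ 285.40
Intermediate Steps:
414/(-115) + 289 = 414*(-1/115) + 289 = -18/5 + 289 = 1427/5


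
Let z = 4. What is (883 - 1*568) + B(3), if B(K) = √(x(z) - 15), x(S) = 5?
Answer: 315 + I*√10 ≈ 315.0 + 3.1623*I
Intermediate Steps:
B(K) = I*√10 (B(K) = √(5 - 15) = √(-10) = I*√10)
(883 - 1*568) + B(3) = (883 - 1*568) + I*√10 = (883 - 568) + I*√10 = 315 + I*√10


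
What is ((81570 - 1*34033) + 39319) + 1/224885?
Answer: 19532611561/224885 ≈ 86856.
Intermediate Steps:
((81570 - 1*34033) + 39319) + 1/224885 = ((81570 - 34033) + 39319) + 1/224885 = (47537 + 39319) + 1/224885 = 86856 + 1/224885 = 19532611561/224885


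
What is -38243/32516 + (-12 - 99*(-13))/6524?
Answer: -26004929/26516798 ≈ -0.98070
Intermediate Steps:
-38243/32516 + (-12 - 99*(-13))/6524 = -38243*1/32516 + (-12 - 99*(-13))*(1/6524) = -38243/32516 + (-12 + 1287)*(1/6524) = -38243/32516 + 1275*(1/6524) = -38243/32516 + 1275/6524 = -26004929/26516798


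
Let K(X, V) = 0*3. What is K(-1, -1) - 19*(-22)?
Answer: 418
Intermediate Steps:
K(X, V) = 0
K(-1, -1) - 19*(-22) = 0 - 19*(-22) = 0 + 418 = 418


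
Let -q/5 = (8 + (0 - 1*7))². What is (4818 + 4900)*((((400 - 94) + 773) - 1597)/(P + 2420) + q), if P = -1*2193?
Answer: -16063854/227 ≈ -70766.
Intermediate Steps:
q = -5 (q = -5*(8 + (0 - 1*7))² = -5*(8 + (0 - 7))² = -5*(8 - 7)² = -5*1² = -5*1 = -5)
P = -2193
(4818 + 4900)*((((400 - 94) + 773) - 1597)/(P + 2420) + q) = (4818 + 4900)*((((400 - 94) + 773) - 1597)/(-2193 + 2420) - 5) = 9718*(((306 + 773) - 1597)/227 - 5) = 9718*((1079 - 1597)*(1/227) - 5) = 9718*(-518*1/227 - 5) = 9718*(-518/227 - 5) = 9718*(-1653/227) = -16063854/227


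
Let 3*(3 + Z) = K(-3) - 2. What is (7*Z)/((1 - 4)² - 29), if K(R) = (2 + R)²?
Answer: 7/6 ≈ 1.1667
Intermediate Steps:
Z = -10/3 (Z = -3 + ((2 - 3)² - 2)/3 = -3 + ((-1)² - 2)/3 = -3 + (1 - 2)/3 = -3 + (⅓)*(-1) = -3 - ⅓ = -10/3 ≈ -3.3333)
(7*Z)/((1 - 4)² - 29) = (7*(-10/3))/((1 - 4)² - 29) = -70/(3*((-3)² - 29)) = -70/(3*(9 - 29)) = -70/3/(-20) = -70/3*(-1/20) = 7/6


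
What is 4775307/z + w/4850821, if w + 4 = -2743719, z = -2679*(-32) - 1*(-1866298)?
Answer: 17808340844249/9468928713346 ≈ 1.8807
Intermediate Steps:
z = 1952026 (z = 85728 + 1866298 = 1952026)
w = -2743723 (w = -4 - 2743719 = -2743723)
4775307/z + w/4850821 = 4775307/1952026 - 2743723/4850821 = 17808340844249/9468928713346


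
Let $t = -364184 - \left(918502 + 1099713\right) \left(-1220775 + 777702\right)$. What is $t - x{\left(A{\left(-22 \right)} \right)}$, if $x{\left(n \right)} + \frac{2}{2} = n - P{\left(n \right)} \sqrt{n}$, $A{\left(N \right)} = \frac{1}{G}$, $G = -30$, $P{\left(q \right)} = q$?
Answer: $\frac{26826486315361}{30} - \frac{i \sqrt{30}}{900} \approx 8.9422 \cdot 10^{11} - 0.0060858 i$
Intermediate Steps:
$A{\left(N \right)} = - \frac{1}{30}$ ($A{\left(N \right)} = \frac{1}{-30} = - \frac{1}{30}$)
$x{\left(n \right)} = -1 + n - n^{\frac{3}{2}}$ ($x{\left(n \right)} = -1 - \left(- n + n \sqrt{n}\right) = -1 - \left(n^{\frac{3}{2}} - n\right) = -1 + n - n^{\frac{3}{2}}$)
$t = 894216210511$ ($t = -364184 - 2018215 \left(-443073\right) = -364184 - -894216574695 = -364184 + 894216574695 = 894216210511$)
$t - x{\left(A{\left(-22 \right)} \right)} = 894216210511 - \left(-1 - \frac{1}{30} - \left(- \frac{1}{30}\right)^{\frac{3}{2}}\right) = 894216210511 - \left(-1 - \frac{1}{30} - - \frac{i \sqrt{30}}{900}\right) = 894216210511 - \left(-1 - \frac{1}{30} + \frac{i \sqrt{30}}{900}\right) = 894216210511 - \left(- \frac{31}{30} + \frac{i \sqrt{30}}{900}\right) = 894216210511 + \left(\frac{31}{30} - \frac{i \sqrt{30}}{900}\right) = \frac{26826486315361}{30} - \frac{i \sqrt{30}}{900}$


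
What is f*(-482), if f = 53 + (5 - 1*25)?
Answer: -15906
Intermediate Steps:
f = 33 (f = 53 + (5 - 25) = 53 - 20 = 33)
f*(-482) = 33*(-482) = -15906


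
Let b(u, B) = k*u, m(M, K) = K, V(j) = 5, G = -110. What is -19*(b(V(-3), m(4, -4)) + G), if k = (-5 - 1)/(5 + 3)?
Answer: 8645/4 ≈ 2161.3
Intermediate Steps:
k = -¾ (k = -6/8 = -6*⅛ = -¾ ≈ -0.75000)
b(u, B) = -3*u/4
-19*(b(V(-3), m(4, -4)) + G) = -19*(-¾*5 - 110) = -19*(-15/4 - 110) = -19*(-455/4) = 8645/4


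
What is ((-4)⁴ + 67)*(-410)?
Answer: -132430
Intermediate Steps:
((-4)⁴ + 67)*(-410) = (256 + 67)*(-410) = 323*(-410) = -132430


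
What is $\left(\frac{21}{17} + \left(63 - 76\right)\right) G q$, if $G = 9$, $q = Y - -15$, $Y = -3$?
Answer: $- \frac{21600}{17} \approx -1270.6$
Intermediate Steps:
$q = 12$ ($q = -3 - -15 = -3 + 15 = 12$)
$\left(\frac{21}{17} + \left(63 - 76\right)\right) G q = \left(\frac{21}{17} + \left(63 - 76\right)\right) 9 \cdot 12 = \left(21 \cdot \frac{1}{17} - 13\right) 108 = \left(\frac{21}{17} - 13\right) 108 = \left(- \frac{200}{17}\right) 108 = - \frac{21600}{17}$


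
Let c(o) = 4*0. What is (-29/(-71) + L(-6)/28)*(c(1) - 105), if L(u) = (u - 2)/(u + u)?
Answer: -6445/142 ≈ -45.387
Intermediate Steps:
c(o) = 0
L(u) = (-2 + u)/(2*u) (L(u) = (-2 + u)/((2*u)) = (-2 + u)*(1/(2*u)) = (-2 + u)/(2*u))
(-29/(-71) + L(-6)/28)*(c(1) - 105) = (-29/(-71) + ((1/2)*(-2 - 6)/(-6))/28)*(0 - 105) = (-29*(-1/71) + ((1/2)*(-1/6)*(-8))*(1/28))*(-105) = (29/71 + (2/3)*(1/28))*(-105) = (29/71 + 1/42)*(-105) = (1289/2982)*(-105) = -6445/142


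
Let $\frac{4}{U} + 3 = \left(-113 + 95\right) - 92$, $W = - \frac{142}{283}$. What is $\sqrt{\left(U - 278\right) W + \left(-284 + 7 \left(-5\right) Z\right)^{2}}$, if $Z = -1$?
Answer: $\frac{\sqrt{63548391701965}}{31979} \approx 249.28$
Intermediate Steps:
$W = - \frac{142}{283}$ ($W = \left(-142\right) \frac{1}{283} = - \frac{142}{283} \approx -0.50177$)
$U = - \frac{4}{113}$ ($U = \frac{4}{-3 + \left(\left(-113 + 95\right) - 92\right)} = \frac{4}{-3 - 110} = \frac{4}{-113} = 4 \left(- \frac{1}{113}\right) = - \frac{4}{113} \approx -0.035398$)
$\sqrt{\left(U - 278\right) W + \left(-284 + 7 \left(-5\right) Z\right)^{2}} = \sqrt{\left(- \frac{4}{113} - 278\right) \left(- \frac{142}{283}\right) + \left(-284 + 7 \left(-5\right) \left(-1\right)\right)^{2}} = \sqrt{\left(- \frac{31418}{113}\right) \left(- \frac{142}{283}\right) + \left(-284 - -35\right)^{2}} = \sqrt{\frac{4461356}{31979} + \left(-284 + 35\right)^{2}} = \sqrt{\frac{4461356}{31979} + \left(-249\right)^{2}} = \sqrt{\frac{4461356}{31979} + 62001} = \sqrt{\frac{1987191335}{31979}} = \frac{\sqrt{63548391701965}}{31979}$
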